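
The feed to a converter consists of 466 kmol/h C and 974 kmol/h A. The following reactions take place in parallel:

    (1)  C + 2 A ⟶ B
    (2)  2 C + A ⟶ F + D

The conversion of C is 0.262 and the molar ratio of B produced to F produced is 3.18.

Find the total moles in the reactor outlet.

Conversion of C: C consumed = 0.262 × 466 = 122.1 kmol/h = 1ξ₁ + 2ξ₂.
Selectivity: 1ξ₁ / (1ξ₂) = 3.18 → ξ₁ = 3.18 ξ₂.
Substitute: (1·3.18 + 2) ξ₂ = 122.1 → ξ₂ = 23.57 kmol/h, ξ₁ = 74.95 kmol/h.
Outlet amounts (n = n₀ + Σ ν·ξ):
  C: 466 − 1(74.95) − 2(23.57) = 343.9
  A: 974 − 2(74.95) − 1(23.57) = 800.5
  B: 0 + 1(74.95) = 74.95
  F: 0 + 1(23.57) = 23.57
  D: 0 + 1(23.57) = 23.57
Total out = 343.9 + 800.5 + 74.95 + 23.57 + 23.57 = 1267 kmol/h.

1270 kmol/h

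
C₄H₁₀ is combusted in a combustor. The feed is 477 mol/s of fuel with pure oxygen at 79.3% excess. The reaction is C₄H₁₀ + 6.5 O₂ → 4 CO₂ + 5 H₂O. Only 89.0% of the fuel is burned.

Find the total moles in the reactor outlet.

Stoichiometric O₂ = 6.5 × 477 = 3100 mol/s; O₂ fed = 3100 × 1.793 = 5559 mol/s.
Fuel reacted = 0.89 × 477 → ξ = 424.5 mol/s.
Outlet (n = n₀ + ν ξ):
  C₄H₁₀: 477 − 1(424.5) = 52.47
  O₂: 5559 − 6.5(424.5) = 2800
  CO₂: 0 + 4(424.5) = 1698
  H₂O: 0 + 5(424.5) = 2123
Total out = 52.47 + 2800 + 1698 + 2123 = 6673 mol/s.

6670 mol/s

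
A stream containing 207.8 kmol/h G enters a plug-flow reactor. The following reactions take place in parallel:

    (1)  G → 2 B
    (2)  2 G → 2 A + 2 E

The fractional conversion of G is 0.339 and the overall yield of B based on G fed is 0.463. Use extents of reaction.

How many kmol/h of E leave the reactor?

Yield of B: 2ξ₁ / 207.8 = 0.463 → ξ₁ = 48.11 kmol/h.
Conversion of G: 1ξ₁ + 2ξ₂ = 0.339 × 207.8 = 70.44 → ξ₂ = 11.17 kmol/h.
Outlet amounts (n = n₀ + Σ ν·ξ):
  G: 207.8 − 1(48.11) − 2(11.17) = 137.4
  B: 0 + 2(48.11) = 96.21
  A: 0 + 2(11.17) = 22.34
  E: 0 + 2(11.17) = 22.34

22.3 kmol/h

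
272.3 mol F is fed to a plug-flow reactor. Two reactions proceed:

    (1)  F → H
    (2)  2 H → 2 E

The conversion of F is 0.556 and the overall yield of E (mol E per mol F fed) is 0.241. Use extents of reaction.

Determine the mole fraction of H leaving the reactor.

0.315

Conversion of F: F consumed = 1ξ₁ = 0.556 × 272.3 → ξ₁ = 151.4 mol.
Yield of E: 2ξ₂ / 272.3 = 0.241 → ξ₂ = 32.81 mol.
Outlet amounts (n = n₀ + Σ ν·ξ):
  F: 272.3 − 1(151.4) = 120.9
  H: 0 + 1(151.4) − 2(32.81) = 85.77
  E: 0 + 2(32.81) = 65.62
Total out = 272.3 mol; y_H = 85.77 / 272.3 = 0.315.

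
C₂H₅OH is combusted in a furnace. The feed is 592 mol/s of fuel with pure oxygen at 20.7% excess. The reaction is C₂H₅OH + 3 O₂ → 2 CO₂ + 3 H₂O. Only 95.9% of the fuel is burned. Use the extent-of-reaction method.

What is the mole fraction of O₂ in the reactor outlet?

0.133

Stoichiometric O₂ = 3 × 592 = 1776 mol/s; O₂ fed = 1776 × 1.207 = 2144 mol/s.
Fuel reacted = 0.959 × 592 → ξ = 567.7 mol/s.
Outlet (n = n₀ + ν ξ):
  C₂H₅OH: 592 − 1(567.7) = 24.27
  O₂: 2144 − 3(567.7) = 440.4
  CO₂: 0 + 2(567.7) = 1135
  H₂O: 0 + 3(567.7) = 1703
Total out = 3303 mol/s; y_O₂ = 440.4 / 3303 = 0.1333.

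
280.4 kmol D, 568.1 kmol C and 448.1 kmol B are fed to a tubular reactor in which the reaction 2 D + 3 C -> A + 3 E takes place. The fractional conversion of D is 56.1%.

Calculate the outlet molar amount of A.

78.7 kmol

D reacted = 0.561 × 280.4 = 157.3 kmol; ν_D = −2, so ξ = 157.3/2 = 78.65 kmol.
Outlet amounts (n = n₀ + ν ξ):
  D: 280.4 − 2(78.65) = 123.1
  C: 568.1 − 3(78.65) = 332.1
  A: 0 + 1(78.65) = 78.65
  E: 0 + 3(78.65) = 236
  B: 448.1 (inert)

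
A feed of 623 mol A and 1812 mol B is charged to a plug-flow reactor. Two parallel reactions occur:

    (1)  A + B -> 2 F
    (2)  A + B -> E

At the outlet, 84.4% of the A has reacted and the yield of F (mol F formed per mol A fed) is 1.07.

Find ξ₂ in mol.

ξ₂ = 193 mol

Yield of F: 2ξ₁ / 623 = 1.07 → ξ₁ = 333.3 mol.
Conversion of A: 1ξ₁ + 1ξ₂ = 0.844 × 623 = 525.8 → ξ₂ = 192.5 mol.
Outlet amounts (n = n₀ + Σ ν·ξ):
  A: 623 − 1(333.3) − 1(192.5) = 97.19
  B: 1812 − 1(333.3) − 1(192.5) = 1286
  F: 0 + 2(333.3) = 666.6
  E: 0 + 1(192.5) = 192.5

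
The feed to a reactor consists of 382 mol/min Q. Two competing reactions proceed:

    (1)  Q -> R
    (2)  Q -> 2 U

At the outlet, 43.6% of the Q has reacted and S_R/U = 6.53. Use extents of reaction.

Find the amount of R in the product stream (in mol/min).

155 mol/min

Conversion of Q: Q consumed = 0.436 × 382 = 166.6 mol/min = 1ξ₁ + 1ξ₂.
Selectivity: 1ξ₁ / (2ξ₂) = 6.53 → ξ₁ = 13.06 ξ₂.
Substitute: (1·13.06 + 1) ξ₂ = 166.6 → ξ₂ = 11.85 mol/min, ξ₁ = 154.7 mol/min.
Outlet amounts (n = n₀ + Σ ν·ξ):
  Q: 382 − 1(154.7) − 1(11.85) = 215.4
  R: 0 + 1(154.7) = 154.7
  U: 0 + 2(11.85) = 23.69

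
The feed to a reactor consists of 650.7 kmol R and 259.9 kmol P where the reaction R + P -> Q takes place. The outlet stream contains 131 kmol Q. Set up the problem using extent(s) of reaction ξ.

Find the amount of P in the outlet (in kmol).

129 kmol

For Q: n = n₀ + 1ξ → 131 = 0 + 1ξ, giving ξ = 131 kmol.
Outlet amounts (n = n₀ + ν ξ):
  R: 650.7 − 1(131) = 519.7
  P: 259.9 − 1(131) = 128.9
  Q: 0 + 1(131) = 131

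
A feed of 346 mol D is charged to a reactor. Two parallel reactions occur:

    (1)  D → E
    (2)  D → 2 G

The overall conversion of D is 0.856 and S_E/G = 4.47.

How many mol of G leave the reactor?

59.6 mol

Conversion of D: D consumed = 0.856 × 346 = 296.2 mol = 1ξ₁ + 1ξ₂.
Selectivity: 1ξ₁ / (2ξ₂) = 4.47 → ξ₁ = 8.94 ξ₂.
Substitute: (1·8.94 + 1) ξ₂ = 296.2 → ξ₂ = 29.8 mol, ξ₁ = 266.4 mol.
Outlet amounts (n = n₀ + Σ ν·ξ):
  D: 346 − 1(266.4) − 1(29.8) = 49.82
  E: 0 + 1(266.4) = 266.4
  G: 0 + 2(29.8) = 59.59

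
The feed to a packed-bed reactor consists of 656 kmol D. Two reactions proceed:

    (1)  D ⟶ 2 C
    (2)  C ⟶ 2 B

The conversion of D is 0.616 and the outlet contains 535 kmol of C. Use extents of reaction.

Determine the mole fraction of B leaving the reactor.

Conversion of D: D consumed = 1ξ₁ = 0.616 × 656 → ξ₁ = 404.1 kmol.
C balance: n_C = 0 + 2ξ₁ − 1ξ₂ = 535 → ξ₂ = (2·404.1 − 535)/1 = 273.2 kmol.
Outlet amounts (n = n₀ + Σ ν·ξ):
  D: 656 − 1(404.1) = 251.9
  C: 0 + 2(404.1) − 1(273.2) = 535
  B: 0 + 2(273.2) = 546.4
Total out = 1333 kmol; y_B = 546.4 / 1333 = 0.4098.

0.41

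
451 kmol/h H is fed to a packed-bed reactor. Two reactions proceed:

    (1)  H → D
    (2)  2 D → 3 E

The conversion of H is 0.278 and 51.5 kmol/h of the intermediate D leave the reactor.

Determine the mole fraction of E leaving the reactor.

Conversion of H: H consumed = 1ξ₁ = 0.278 × 451 → ξ₁ = 125.4 kmol/h.
D balance: n_D = 0 + 1ξ₁ − 2ξ₂ = 51.5 → ξ₂ = (1·125.4 − 51.5)/2 = 36.94 kmol/h.
Outlet amounts (n = n₀ + Σ ν·ξ):
  H: 451 − 1(125.4) = 325.6
  D: 0 + 1(125.4) − 2(36.94) = 51.5
  E: 0 + 3(36.94) = 110.8
Total out = 487.9 kmol/h; y_E = 110.8 / 487.9 = 0.2271.

0.227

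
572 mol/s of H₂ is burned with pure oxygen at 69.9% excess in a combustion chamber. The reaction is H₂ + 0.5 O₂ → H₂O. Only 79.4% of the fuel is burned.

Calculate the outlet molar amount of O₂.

Stoichiometric O₂ = 0.5 × 572 = 286 mol/s; O₂ fed = 286 × 1.699 = 485.9 mol/s.
Fuel reacted = 0.794 × 572 → ξ = 454.2 mol/s.
Outlet (n = n₀ + ν ξ):
  H₂: 572 − 1(454.2) = 117.8
  O₂: 485.9 − 0.5(454.2) = 258.8
  H₂O: 0 + 1(454.2) = 454.2

259 mol/s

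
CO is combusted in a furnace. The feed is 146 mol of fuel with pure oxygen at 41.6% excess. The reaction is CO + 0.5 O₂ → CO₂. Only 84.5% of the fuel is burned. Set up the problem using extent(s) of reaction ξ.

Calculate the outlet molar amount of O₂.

41.7 mol

Stoichiometric O₂ = 0.5 × 146 = 73 mol; O₂ fed = 73 × 1.416 = 103.4 mol.
Fuel reacted = 0.845 × 146 → ξ = 123.4 mol.
Outlet (n = n₀ + ν ξ):
  CO: 146 − 1(123.4) = 22.63
  O₂: 103.4 − 0.5(123.4) = 41.68
  CO₂: 0 + 1(123.4) = 123.4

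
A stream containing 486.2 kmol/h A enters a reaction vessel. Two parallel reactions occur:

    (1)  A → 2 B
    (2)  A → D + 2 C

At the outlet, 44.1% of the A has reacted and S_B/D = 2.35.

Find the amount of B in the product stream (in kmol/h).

232 kmol/h

Conversion of A: A consumed = 0.441 × 486.2 = 214.4 kmol/h = 1ξ₁ + 1ξ₂.
Selectivity: 2ξ₁ / (1ξ₂) = 2.35 → ξ₁ = 1.175 ξ₂.
Substitute: (1·1.175 + 1) ξ₂ = 214.4 → ξ₂ = 98.58 kmol/h, ξ₁ = 115.8 kmol/h.
Outlet amounts (n = n₀ + Σ ν·ξ):
  A: 486.2 − 1(115.8) − 1(98.58) = 271.8
  B: 0 + 2(115.8) = 231.7
  D: 0 + 1(98.58) = 98.58
  C: 0 + 2(98.58) = 197.2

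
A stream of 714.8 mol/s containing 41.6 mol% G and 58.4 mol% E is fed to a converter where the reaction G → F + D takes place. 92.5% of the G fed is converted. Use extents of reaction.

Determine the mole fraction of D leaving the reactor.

0.278

G reacted = 0.925 × 297.4 = 275.1 mol/s; ν_G = −1, so ξ = 275.1/1 = 275.1 mol/s.
Outlet amounts (n = n₀ + ν ξ):
  G: 297.4 − 1(275.1) = 22.3
  F: 0 + 1(275.1) = 275.1
  D: 0 + 1(275.1) = 275.1
  E: 417.4 (inert)
Total out = 989.9 mol/s; y_D = 275.1 / 989.9 = 0.2779.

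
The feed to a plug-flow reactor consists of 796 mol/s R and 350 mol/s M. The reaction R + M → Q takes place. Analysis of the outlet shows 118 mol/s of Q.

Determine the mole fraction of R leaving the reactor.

For Q: n = n₀ + 1ξ → 118 = 0 + 1ξ, giving ξ = 118 mol/s.
Outlet amounts (n = n₀ + ν ξ):
  R: 796 − 1(118) = 678
  M: 350 − 1(118) = 232
  Q: 0 + 1(118) = 118
Total out = 1028 mol/s; y_R = 678 / 1028 = 0.6595.

0.66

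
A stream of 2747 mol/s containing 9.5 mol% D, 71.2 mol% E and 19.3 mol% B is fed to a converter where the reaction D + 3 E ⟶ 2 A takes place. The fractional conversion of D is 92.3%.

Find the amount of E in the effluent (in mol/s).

1230 mol/s

D reacted = 0.923 × 261 = 240.9 mol/s; ν_D = −1, so ξ = 240.9/1 = 240.9 mol/s.
Outlet amounts (n = n₀ + ν ξ):
  D: 261 − 1(240.9) = 20.09
  E: 1956 − 3(240.9) = 1233
  A: 0 + 2(240.9) = 481.7
  B: 530.2 (inert)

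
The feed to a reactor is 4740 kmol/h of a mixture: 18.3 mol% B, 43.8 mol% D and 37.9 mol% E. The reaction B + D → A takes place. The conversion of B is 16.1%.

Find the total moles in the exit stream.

4600 kmol/h

B reacted = 0.161 × 867.4 = 139.7 kmol/h; ν_B = −1, so ξ = 139.7/1 = 139.7 kmol/h.
Outlet amounts (n = n₀ + ν ξ):
  B: 867.4 − 1(139.7) = 727.8
  D: 2076 − 1(139.7) = 1936
  A: 0 + 1(139.7) = 139.7
  E: 1796 (inert)
Total out = 727.8 + 1936 + 139.7 + 1796 = 4600 kmol/h.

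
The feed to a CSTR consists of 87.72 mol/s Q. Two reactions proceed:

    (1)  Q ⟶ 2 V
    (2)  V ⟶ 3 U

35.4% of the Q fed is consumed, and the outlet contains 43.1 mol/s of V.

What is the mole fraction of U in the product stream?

Conversion of Q: Q consumed = 1ξ₁ = 0.354 × 87.72 → ξ₁ = 31.05 mol/s.
V balance: n_V = 0 + 2ξ₁ − 1ξ₂ = 43.1 → ξ₂ = (2·31.05 − 43.1)/1 = 19.01 mol/s.
Outlet amounts (n = n₀ + Σ ν·ξ):
  Q: 87.72 − 1(31.05) = 56.67
  V: 0 + 2(31.05) − 1(19.01) = 43.1
  U: 0 + 3(19.01) = 57.02
Total out = 156.8 mol/s; y_U = 57.02 / 156.8 = 0.3637.

0.364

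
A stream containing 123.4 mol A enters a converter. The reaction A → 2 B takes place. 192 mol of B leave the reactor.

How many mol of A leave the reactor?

For B: n = n₀ + 2ξ → 192 = 0 + 2ξ, giving ξ = 96 mol.
Outlet amounts (n = n₀ + ν ξ):
  A: 123.4 − 1(96) = 27.4
  B: 0 + 2(96) = 192

27.4 mol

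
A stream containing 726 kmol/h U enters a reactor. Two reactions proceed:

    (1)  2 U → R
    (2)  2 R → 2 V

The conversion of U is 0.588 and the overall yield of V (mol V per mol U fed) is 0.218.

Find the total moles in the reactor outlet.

Conversion of U: U consumed = 2ξ₁ = 0.588 × 726 → ξ₁ = 213.4 kmol/h.
Yield of V: 2ξ₂ / 726 = 0.218 → ξ₂ = 79.13 kmol/h.
Outlet amounts (n = n₀ + Σ ν·ξ):
  U: 726 − 2(213.4) = 299.1
  R: 0 + 1(213.4) − 2(79.13) = 55.18
  V: 0 + 2(79.13) = 158.3
Total out = 299.1 + 55.18 + 158.3 = 512.6 kmol/h.

513 kmol/h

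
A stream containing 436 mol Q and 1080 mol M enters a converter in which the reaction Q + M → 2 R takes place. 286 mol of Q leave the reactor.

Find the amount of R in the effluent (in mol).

300 mol

For Q: n = n₀ − 1ξ → 286 = 436 − 1ξ, giving ξ = 150 mol.
Outlet amounts (n = n₀ + ν ξ):
  Q: 436 − 1(150) = 286
  M: 1080 − 1(150) = 930
  R: 0 + 2(150) = 300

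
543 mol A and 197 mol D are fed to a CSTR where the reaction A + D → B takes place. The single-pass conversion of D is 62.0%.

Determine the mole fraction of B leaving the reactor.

0.198

D reacted = 0.62 × 197 = 122.1 mol; ν_D = −1, so ξ = 122.1/1 = 122.1 mol.
Outlet amounts (n = n₀ + ν ξ):
  A: 543 − 1(122.1) = 420.9
  D: 197 − 1(122.1) = 74.86
  B: 0 + 1(122.1) = 122.1
Total out = 617.9 mol; y_B = 122.1 / 617.9 = 0.1977.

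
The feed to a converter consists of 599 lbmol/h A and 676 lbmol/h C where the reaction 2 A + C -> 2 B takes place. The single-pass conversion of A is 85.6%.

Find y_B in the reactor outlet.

0.503

A reacted = 0.856 × 599 = 512.7 lbmol/h; ν_A = −2, so ξ = 512.7/2 = 256.4 lbmol/h.
Outlet amounts (n = n₀ + ν ξ):
  A: 599 − 2(256.4) = 86.26
  C: 676 − 1(256.4) = 419.6
  B: 0 + 2(256.4) = 512.7
Total out = 1019 lbmol/h; y_B = 512.7 / 1019 = 0.5034.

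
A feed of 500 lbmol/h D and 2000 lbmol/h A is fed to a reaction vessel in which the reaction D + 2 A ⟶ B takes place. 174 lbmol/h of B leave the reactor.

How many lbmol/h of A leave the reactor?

1650 lbmol/h

For B: n = n₀ + 1ξ → 174 = 0 + 1ξ, giving ξ = 174 lbmol/h.
Outlet amounts (n = n₀ + ν ξ):
  D: 500 − 1(174) = 326
  A: 2000 − 2(174) = 1652
  B: 0 + 1(174) = 174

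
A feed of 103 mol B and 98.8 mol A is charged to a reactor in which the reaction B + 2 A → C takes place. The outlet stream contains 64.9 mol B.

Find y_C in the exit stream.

0.303

For B: n = n₀ − 1ξ → 64.9 = 103 − 1ξ, giving ξ = 38.1 mol.
Outlet amounts (n = n₀ + ν ξ):
  B: 103 − 1(38.1) = 64.9
  A: 98.8 − 2(38.1) = 22.6
  C: 0 + 1(38.1) = 38.1
Total out = 125.6 mol; y_C = 38.1 / 125.6 = 0.3033.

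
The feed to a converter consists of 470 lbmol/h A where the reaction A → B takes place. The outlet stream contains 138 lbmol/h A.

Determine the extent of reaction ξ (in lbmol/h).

ξ = 332 lbmol/h

For A: n = n₀ − 1ξ → 138 = 470 − 1ξ, giving ξ = 332 lbmol/h.
Outlet amounts (n = n₀ + ν ξ):
  A: 470 − 1(332) = 138
  B: 0 + 1(332) = 332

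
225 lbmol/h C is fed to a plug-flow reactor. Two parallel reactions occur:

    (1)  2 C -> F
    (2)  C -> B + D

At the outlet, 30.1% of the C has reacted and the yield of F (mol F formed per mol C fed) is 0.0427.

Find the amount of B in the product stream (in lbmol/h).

48.5 lbmol/h

Yield of F: 1ξ₁ / 225 = 0.0427 → ξ₁ = 9.607 lbmol/h.
Conversion of C: 2ξ₁ + 1ξ₂ = 0.301 × 225 = 67.72 → ξ₂ = 48.51 lbmol/h.
Outlet amounts (n = n₀ + Σ ν·ξ):
  C: 225 − 2(9.607) − 1(48.51) = 157.3
  F: 0 + 1(9.607) = 9.607
  B: 0 + 1(48.51) = 48.51
  D: 0 + 1(48.51) = 48.51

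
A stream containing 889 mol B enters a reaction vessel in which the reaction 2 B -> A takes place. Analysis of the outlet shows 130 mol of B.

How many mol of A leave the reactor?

380 mol

For B: n = n₀ − 2ξ → 130 = 889 − 2ξ, giving ξ = 379.5 mol.
Outlet amounts (n = n₀ + ν ξ):
  B: 889 − 2(379.5) = 130
  A: 0 + 1(379.5) = 379.5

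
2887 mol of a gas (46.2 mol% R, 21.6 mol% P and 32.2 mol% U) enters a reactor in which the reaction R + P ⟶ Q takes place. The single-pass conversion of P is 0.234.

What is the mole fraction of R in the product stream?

0.433

P reacted = 0.234 × 623.6 = 145.9 mol; ν_P = −1, so ξ = 145.9/1 = 145.9 mol.
Outlet amounts (n = n₀ + ν ξ):
  R: 1334 − 1(145.9) = 1188
  P: 623.6 − 1(145.9) = 477.7
  Q: 0 + 1(145.9) = 145.9
  U: 929.6 (inert)
Total out = 2741 mol; y_R = 1188 / 2741 = 0.4334.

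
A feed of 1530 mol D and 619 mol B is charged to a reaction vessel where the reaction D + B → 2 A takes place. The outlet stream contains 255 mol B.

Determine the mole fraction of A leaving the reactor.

0.339

For B: n = n₀ − 1ξ → 255 = 619 − 1ξ, giving ξ = 364 mol.
Outlet amounts (n = n₀ + ν ξ):
  D: 1530 − 1(364) = 1166
  B: 619 − 1(364) = 255
  A: 0 + 2(364) = 728
Total out = 2149 mol; y_A = 728 / 2149 = 0.3388.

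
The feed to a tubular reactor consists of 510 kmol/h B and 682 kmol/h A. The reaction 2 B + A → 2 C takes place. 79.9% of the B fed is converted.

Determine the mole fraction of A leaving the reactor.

0.484

B reacted = 0.799 × 510 = 407.5 kmol/h; ν_B = −2, so ξ = 407.5/2 = 203.7 kmol/h.
Outlet amounts (n = n₀ + ν ξ):
  B: 510 − 2(203.7) = 102.5
  A: 682 − 1(203.7) = 478.3
  C: 0 + 2(203.7) = 407.5
Total out = 988.3 kmol/h; y_A = 478.3 / 988.3 = 0.4839.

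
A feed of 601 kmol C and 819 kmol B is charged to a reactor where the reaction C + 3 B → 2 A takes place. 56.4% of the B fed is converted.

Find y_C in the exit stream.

0.402

B reacted = 0.564 × 819 = 461.9 kmol; ν_B = −3, so ξ = 461.9/3 = 154 kmol.
Outlet amounts (n = n₀ + ν ξ):
  C: 601 − 1(154) = 447
  B: 819 − 3(154) = 357.1
  A: 0 + 2(154) = 307.9
Total out = 1112 kmol; y_C = 447 / 1112 = 0.402.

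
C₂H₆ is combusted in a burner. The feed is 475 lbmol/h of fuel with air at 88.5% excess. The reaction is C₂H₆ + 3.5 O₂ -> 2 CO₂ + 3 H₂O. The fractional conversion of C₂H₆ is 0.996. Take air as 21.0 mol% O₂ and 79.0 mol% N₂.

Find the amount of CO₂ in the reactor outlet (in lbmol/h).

946 lbmol/h

Stoichiometric O₂ = 3.5 × 475 = 1662 lbmol/h; O₂ fed = 1662 × 1.885 = 3134 lbmol/h.
N₂ fed = 3134 × 79/21 = 11790 lbmol/h.
Fuel reacted = 0.996 × 475 → ξ = 473.1 lbmol/h.
Outlet (n = n₀ + ν ξ):
  C₂H₆: 475 − 1(473.1) = 1.9
  O₂: 3134 − 3.5(473.1) = 1478
  N₂: 11790 (inert)
  CO₂: 0 + 2(473.1) = 946.2
  H₂O: 0 + 3(473.1) = 1419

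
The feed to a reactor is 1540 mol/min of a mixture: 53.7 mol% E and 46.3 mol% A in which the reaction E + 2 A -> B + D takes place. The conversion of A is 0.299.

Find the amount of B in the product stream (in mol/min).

107 mol/min

A reacted = 0.299 × 713 = 213.2 mol/min; ν_A = −2, so ξ = 213.2/2 = 106.6 mol/min.
Outlet amounts (n = n₀ + ν ξ):
  E: 827 − 1(106.6) = 720.4
  A: 713 − 2(106.6) = 499.8
  B: 0 + 1(106.6) = 106.6
  D: 0 + 1(106.6) = 106.6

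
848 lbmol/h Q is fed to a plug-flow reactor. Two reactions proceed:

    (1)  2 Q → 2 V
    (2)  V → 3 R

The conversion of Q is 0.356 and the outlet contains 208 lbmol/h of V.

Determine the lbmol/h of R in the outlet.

282 lbmol/h

Conversion of Q: Q consumed = 2ξ₁ = 0.356 × 848 → ξ₁ = 150.9 lbmol/h.
V balance: n_V = 0 + 2ξ₁ − 1ξ₂ = 208 → ξ₂ = (2·150.9 − 208)/1 = 93.89 lbmol/h.
Outlet amounts (n = n₀ + Σ ν·ξ):
  Q: 848 − 2(150.9) = 546.1
  V: 0 + 2(150.9) − 1(93.89) = 208
  R: 0 + 3(93.89) = 281.7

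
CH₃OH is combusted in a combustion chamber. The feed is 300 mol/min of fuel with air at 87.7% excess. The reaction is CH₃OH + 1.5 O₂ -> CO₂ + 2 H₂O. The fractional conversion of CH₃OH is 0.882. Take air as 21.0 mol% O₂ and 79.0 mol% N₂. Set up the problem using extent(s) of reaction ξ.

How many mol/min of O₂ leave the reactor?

Stoichiometric O₂ = 1.5 × 300 = 450 mol/min; O₂ fed = 450 × 1.877 = 844.6 mol/min.
N₂ fed = 844.6 × 79/21 = 3177 mol/min.
Fuel reacted = 0.882 × 300 → ξ = 264.6 mol/min.
Outlet (n = n₀ + ν ξ):
  CH₃OH: 300 − 1(264.6) = 35.4
  O₂: 844.6 − 1.5(264.6) = 447.7
  N₂: 3177 (inert)
  CO₂: 0 + 1(264.6) = 264.6
  H₂O: 0 + 2(264.6) = 529.2

448 mol/min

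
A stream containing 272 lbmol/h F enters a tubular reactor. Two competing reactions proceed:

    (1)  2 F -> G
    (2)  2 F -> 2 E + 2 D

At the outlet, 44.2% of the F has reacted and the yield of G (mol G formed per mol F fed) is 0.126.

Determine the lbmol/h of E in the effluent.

51.7 lbmol/h

Yield of G: 1ξ₁ / 272 = 0.126 → ξ₁ = 34.27 lbmol/h.
Conversion of F: 2ξ₁ + 2ξ₂ = 0.442 × 272 = 120.2 → ξ₂ = 25.84 lbmol/h.
Outlet amounts (n = n₀ + Σ ν·ξ):
  F: 272 − 2(34.27) − 2(25.84) = 151.8
  G: 0 + 1(34.27) = 34.27
  E: 0 + 2(25.84) = 51.68
  D: 0 + 2(25.84) = 51.68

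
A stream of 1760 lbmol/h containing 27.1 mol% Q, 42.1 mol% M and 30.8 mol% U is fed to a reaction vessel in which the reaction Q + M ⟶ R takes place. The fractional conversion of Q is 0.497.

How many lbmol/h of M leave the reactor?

504 lbmol/h

Q reacted = 0.497 × 477 = 237 lbmol/h; ν_Q = −1, so ξ = 237/1 = 237 lbmol/h.
Outlet amounts (n = n₀ + ν ξ):
  Q: 477 − 1(237) = 239.9
  M: 741 − 1(237) = 503.9
  R: 0 + 1(237) = 237
  U: 542.1 (inert)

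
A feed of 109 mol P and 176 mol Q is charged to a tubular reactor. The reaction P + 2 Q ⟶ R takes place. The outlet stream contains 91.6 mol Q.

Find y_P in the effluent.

0.333

For Q: n = n₀ − 2ξ → 91.6 = 176 − 2ξ, giving ξ = 42.2 mol.
Outlet amounts (n = n₀ + ν ξ):
  P: 109 − 1(42.2) = 66.8
  Q: 176 − 2(42.2) = 91.6
  R: 0 + 1(42.2) = 42.2
Total out = 200.6 mol; y_P = 66.8 / 200.6 = 0.333.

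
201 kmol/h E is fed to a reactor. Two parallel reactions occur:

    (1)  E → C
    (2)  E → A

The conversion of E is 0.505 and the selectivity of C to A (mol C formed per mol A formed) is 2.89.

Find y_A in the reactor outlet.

Conversion of E: E consumed = 0.505 × 201 = 101.5 kmol/h = 1ξ₁ + 1ξ₂.
Selectivity: 1ξ₁ / (1ξ₂) = 2.89 → ξ₁ = 2.89 ξ₂.
Substitute: (1·2.89 + 1) ξ₂ = 101.5 → ξ₂ = 26.09 kmol/h, ξ₁ = 75.41 kmol/h.
Outlet amounts (n = n₀ + Σ ν·ξ):
  E: 201 − 1(75.41) − 1(26.09) = 99.5
  C: 0 + 1(75.41) = 75.41
  A: 0 + 1(26.09) = 26.09
Total out = 201 kmol/h; y_A = 26.09 / 201 = 0.1298.

0.13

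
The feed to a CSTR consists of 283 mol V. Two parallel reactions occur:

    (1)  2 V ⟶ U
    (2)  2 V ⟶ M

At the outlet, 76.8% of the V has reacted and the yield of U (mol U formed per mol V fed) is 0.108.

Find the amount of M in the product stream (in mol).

78.1 mol

Yield of U: 1ξ₁ / 283 = 0.108 → ξ₁ = 30.56 mol.
Conversion of V: 2ξ₁ + 2ξ₂ = 0.768 × 283 = 217.3 → ξ₂ = 78.11 mol.
Outlet amounts (n = n₀ + Σ ν·ξ):
  V: 283 − 2(30.56) − 2(78.11) = 65.66
  U: 0 + 1(30.56) = 30.56
  M: 0 + 1(78.11) = 78.11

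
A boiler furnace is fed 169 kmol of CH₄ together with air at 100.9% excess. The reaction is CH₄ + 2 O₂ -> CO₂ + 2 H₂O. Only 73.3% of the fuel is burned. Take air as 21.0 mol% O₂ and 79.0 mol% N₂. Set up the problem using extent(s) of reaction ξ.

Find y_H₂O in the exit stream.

0.0728

Stoichiometric O₂ = 2 × 169 = 338 kmol; O₂ fed = 338 × 2.009 = 679 kmol.
N₂ fed = 679 × 79/21 = 2554 kmol.
Fuel reacted = 0.733 × 169 → ξ = 123.9 kmol.
Outlet (n = n₀ + ν ξ):
  CH₄: 169 − 1(123.9) = 45.12
  O₂: 679 − 2(123.9) = 431.3
  N₂: 2554 (inert)
  CO₂: 0 + 1(123.9) = 123.9
  H₂O: 0 + 2(123.9) = 247.8
Total out = 3403 kmol; y_H₂O = 247.8 / 3403 = 0.07281.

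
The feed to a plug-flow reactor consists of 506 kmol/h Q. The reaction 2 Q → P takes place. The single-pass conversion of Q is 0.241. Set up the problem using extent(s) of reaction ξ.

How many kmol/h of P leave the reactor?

Q reacted = 0.241 × 506 = 121.9 kmol/h; ν_Q = −2, so ξ = 121.9/2 = 60.97 kmol/h.
Outlet amounts (n = n₀ + ν ξ):
  Q: 506 − 2(60.97) = 384.1
  P: 0 + 1(60.97) = 60.97

61 kmol/h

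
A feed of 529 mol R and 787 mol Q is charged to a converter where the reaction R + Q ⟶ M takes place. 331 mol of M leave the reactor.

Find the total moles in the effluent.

For M: n = n₀ + 1ξ → 331 = 0 + 1ξ, giving ξ = 331 mol.
Outlet amounts (n = n₀ + ν ξ):
  R: 529 − 1(331) = 198
  Q: 787 − 1(331) = 456
  M: 0 + 1(331) = 331
Total out = 198 + 456 + 331 = 985 mol.

985 mol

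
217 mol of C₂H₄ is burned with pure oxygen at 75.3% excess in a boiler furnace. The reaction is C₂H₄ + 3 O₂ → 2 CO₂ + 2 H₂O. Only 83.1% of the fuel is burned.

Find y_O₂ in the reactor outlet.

0.442

Stoichiometric O₂ = 3 × 217 = 651 mol; O₂ fed = 651 × 1.753 = 1141 mol.
Fuel reacted = 0.831 × 217 → ξ = 180.3 mol.
Outlet (n = n₀ + ν ξ):
  C₂H₄: 217 − 1(180.3) = 36.67
  O₂: 1141 − 3(180.3) = 600.2
  CO₂: 0 + 2(180.3) = 360.7
  H₂O: 0 + 2(180.3) = 360.7
Total out = 1358 mol; y_O₂ = 600.2 / 1358 = 0.4419.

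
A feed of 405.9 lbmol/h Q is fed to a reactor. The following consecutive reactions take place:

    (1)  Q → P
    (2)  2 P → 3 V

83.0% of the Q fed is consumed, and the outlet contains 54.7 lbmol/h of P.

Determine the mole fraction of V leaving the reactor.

0.774

Conversion of Q: Q consumed = 1ξ₁ = 0.83 × 405.9 → ξ₁ = 336.9 lbmol/h.
P balance: n_P = 0 + 1ξ₁ − 2ξ₂ = 54.7 → ξ₂ = (1·336.9 − 54.7)/2 = 141.1 lbmol/h.
Outlet amounts (n = n₀ + Σ ν·ξ):
  Q: 405.9 − 1(336.9) = 69
  P: 0 + 1(336.9) − 2(141.1) = 54.7
  V: 0 + 3(141.1) = 423.3
Total out = 547 lbmol/h; y_V = 423.3 / 547 = 0.7739.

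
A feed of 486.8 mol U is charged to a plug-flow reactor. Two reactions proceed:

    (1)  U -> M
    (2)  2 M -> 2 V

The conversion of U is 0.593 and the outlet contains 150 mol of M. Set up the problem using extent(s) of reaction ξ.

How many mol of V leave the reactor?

139 mol

Conversion of U: U consumed = 1ξ₁ = 0.593 × 486.8 → ξ₁ = 288.7 mol.
M balance: n_M = 0 + 1ξ₁ − 2ξ₂ = 150 → ξ₂ = (1·288.7 − 150)/2 = 69.34 mol.
Outlet amounts (n = n₀ + Σ ν·ξ):
  U: 486.8 − 1(288.7) = 198.1
  M: 0 + 1(288.7) − 2(69.34) = 150
  V: 0 + 2(69.34) = 138.7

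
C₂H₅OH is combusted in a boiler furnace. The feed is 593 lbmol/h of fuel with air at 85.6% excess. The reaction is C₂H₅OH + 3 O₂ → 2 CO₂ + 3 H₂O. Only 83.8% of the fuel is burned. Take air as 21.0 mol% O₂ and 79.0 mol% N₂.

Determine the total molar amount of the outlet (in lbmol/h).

16800 lbmol/h

Stoichiometric O₂ = 3 × 593 = 1779 lbmol/h; O₂ fed = 1779 × 1.856 = 3302 lbmol/h.
N₂ fed = 3302 × 79/21 = 12420 lbmol/h.
Fuel reacted = 0.838 × 593 → ξ = 496.9 lbmol/h.
Outlet (n = n₀ + ν ξ):
  C₂H₅OH: 593 − 1(496.9) = 96.07
  O₂: 3302 − 3(496.9) = 1811
  N₂: 12420 (inert)
  CO₂: 0 + 2(496.9) = 993.9
  H₂O: 0 + 3(496.9) = 1491
Total out = 96.07 + 1811 + 12420 + 993.9 + 1491 = 16810 lbmol/h.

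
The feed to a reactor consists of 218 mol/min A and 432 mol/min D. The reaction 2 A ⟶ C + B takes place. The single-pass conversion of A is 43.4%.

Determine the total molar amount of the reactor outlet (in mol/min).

650 mol/min

A reacted = 0.434 × 218 = 94.61 mol/min; ν_A = −2, so ξ = 94.61/2 = 47.31 mol/min.
Outlet amounts (n = n₀ + ν ξ):
  A: 218 − 2(47.31) = 123.4
  C: 0 + 1(47.31) = 47.31
  B: 0 + 1(47.31) = 47.31
  D: 432 (inert)
Total out = 123.4 + 47.31 + 47.31 + 432 = 650 mol/min.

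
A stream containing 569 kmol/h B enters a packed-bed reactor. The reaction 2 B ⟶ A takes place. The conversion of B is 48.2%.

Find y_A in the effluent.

B reacted = 0.482 × 569 = 274.3 kmol/h; ν_B = −2, so ξ = 274.3/2 = 137.1 kmol/h.
Outlet amounts (n = n₀ + ν ξ):
  B: 569 − 2(137.1) = 294.7
  A: 0 + 1(137.1) = 137.1
Total out = 431.9 kmol/h; y_A = 137.1 / 431.9 = 0.3175.

0.318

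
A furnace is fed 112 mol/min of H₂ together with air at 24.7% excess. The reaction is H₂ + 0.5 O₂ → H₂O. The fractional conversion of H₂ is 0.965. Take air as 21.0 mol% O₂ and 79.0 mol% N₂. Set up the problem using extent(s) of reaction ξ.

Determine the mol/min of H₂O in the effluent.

108 mol/min

Stoichiometric O₂ = 0.5 × 112 = 56 mol/min; O₂ fed = 56 × 1.247 = 69.83 mol/min.
N₂ fed = 69.83 × 79/21 = 262.7 mol/min.
Fuel reacted = 0.965 × 112 → ξ = 108.1 mol/min.
Outlet (n = n₀ + ν ξ):
  H₂: 112 − 1(108.1) = 3.92
  O₂: 69.83 − 0.5(108.1) = 15.79
  N₂: 262.7 (inert)
  H₂O: 0 + 1(108.1) = 108.1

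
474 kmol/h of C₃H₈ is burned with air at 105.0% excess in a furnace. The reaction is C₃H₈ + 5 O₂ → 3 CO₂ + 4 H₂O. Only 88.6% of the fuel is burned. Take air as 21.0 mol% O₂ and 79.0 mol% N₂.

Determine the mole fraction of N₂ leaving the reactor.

0.761

Stoichiometric O₂ = 5 × 474 = 2370 kmol/h; O₂ fed = 2370 × 2.050 = 4858 kmol/h.
N₂ fed = 4858 × 79/21 = 18280 kmol/h.
Fuel reacted = 0.886 × 474 → ξ = 420 kmol/h.
Outlet (n = n₀ + ν ξ):
  C₃H₈: 474 − 1(420) = 54.04
  O₂: 4858 − 5(420) = 2759
  N₂: 18280 (inert)
  CO₂: 0 + 3(420) = 1260
  H₂O: 0 + 4(420) = 1680
Total out = 24030 kmol/h; y_N₂ = 18280 / 24030 = 0.7606.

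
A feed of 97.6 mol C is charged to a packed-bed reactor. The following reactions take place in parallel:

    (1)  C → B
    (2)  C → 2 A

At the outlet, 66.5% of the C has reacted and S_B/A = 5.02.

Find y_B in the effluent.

Conversion of C: C consumed = 0.665 × 97.6 = 64.9 mol = 1ξ₁ + 1ξ₂.
Selectivity: 1ξ₁ / (2ξ₂) = 5.02 → ξ₁ = 10.04 ξ₂.
Substitute: (1·10.04 + 1) ξ₂ = 64.9 → ξ₂ = 5.879 mol, ξ₁ = 59.03 mol.
Outlet amounts (n = n₀ + Σ ν·ξ):
  C: 97.6 − 1(59.03) − 1(5.879) = 32.7
  B: 0 + 1(59.03) = 59.03
  A: 0 + 2(5.879) = 11.76
Total out = 103.5 mol; y_B = 59.03 / 103.5 = 0.5704.

0.57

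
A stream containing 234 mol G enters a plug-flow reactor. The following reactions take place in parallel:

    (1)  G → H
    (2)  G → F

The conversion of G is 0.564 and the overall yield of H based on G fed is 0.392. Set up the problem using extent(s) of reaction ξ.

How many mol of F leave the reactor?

40.2 mol

Yield of H: 1ξ₁ / 234 = 0.392 → ξ₁ = 91.73 mol.
Conversion of G: 1ξ₁ + 1ξ₂ = 0.564 × 234 = 132 → ξ₂ = 40.25 mol.
Outlet amounts (n = n₀ + Σ ν·ξ):
  G: 234 − 1(91.73) − 1(40.25) = 102
  H: 0 + 1(91.73) = 91.73
  F: 0 + 1(40.25) = 40.25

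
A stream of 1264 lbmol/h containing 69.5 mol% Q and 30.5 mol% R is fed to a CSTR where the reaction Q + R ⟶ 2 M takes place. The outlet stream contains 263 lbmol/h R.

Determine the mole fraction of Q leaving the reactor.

0.598

For R: n = n₀ − 1ξ → 263 = 385.5 − 1ξ, giving ξ = 122.5 lbmol/h.
Outlet amounts (n = n₀ + ν ξ):
  Q: 878.5 − 1(122.5) = 756
  R: 385.5 − 1(122.5) = 263
  M: 0 + 2(122.5) = 245
Total out = 1264 lbmol/h; y_Q = 756 / 1264 = 0.5981.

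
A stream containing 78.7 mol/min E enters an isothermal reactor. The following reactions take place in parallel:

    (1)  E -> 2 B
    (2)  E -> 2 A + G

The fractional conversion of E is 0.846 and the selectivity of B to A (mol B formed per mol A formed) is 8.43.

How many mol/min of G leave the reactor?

7.06 mol/min

Conversion of E: E consumed = 0.846 × 78.7 = 66.58 mol/min = 1ξ₁ + 1ξ₂.
Selectivity: 2ξ₁ / (2ξ₂) = 8.43 → ξ₁ = 8.43 ξ₂.
Substitute: (1·8.43 + 1) ξ₂ = 66.58 → ξ₂ = 7.06 mol/min, ξ₁ = 59.52 mol/min.
Outlet amounts (n = n₀ + Σ ν·ξ):
  E: 78.7 − 1(59.52) − 1(7.06) = 12.12
  B: 0 + 2(59.52) = 119
  A: 0 + 2(7.06) = 14.12
  G: 0 + 1(7.06) = 7.06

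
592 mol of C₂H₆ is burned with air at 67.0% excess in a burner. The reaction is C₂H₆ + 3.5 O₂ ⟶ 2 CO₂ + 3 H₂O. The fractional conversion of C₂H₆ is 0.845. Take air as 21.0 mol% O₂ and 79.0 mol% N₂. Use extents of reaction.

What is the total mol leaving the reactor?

17300 mol

Stoichiometric O₂ = 3.5 × 592 = 2072 mol; O₂ fed = 2072 × 1.670 = 3460 mol.
N₂ fed = 3460 × 79/21 = 13020 mol.
Fuel reacted = 0.845 × 592 → ξ = 500.2 mol.
Outlet (n = n₀ + ν ξ):
  C₂H₆: 592 − 1(500.2) = 91.76
  O₂: 3460 − 3.5(500.2) = 1709
  N₂: 13020 (inert)
  CO₂: 0 + 2(500.2) = 1000
  H₂O: 0 + 3(500.2) = 1501
Total out = 91.76 + 1709 + 13020 + 1000 + 1501 = 17320 mol.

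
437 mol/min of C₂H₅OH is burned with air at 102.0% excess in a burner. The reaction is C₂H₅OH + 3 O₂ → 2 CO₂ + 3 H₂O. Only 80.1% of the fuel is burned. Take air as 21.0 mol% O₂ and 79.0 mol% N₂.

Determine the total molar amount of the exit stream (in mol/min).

Stoichiometric O₂ = 3 × 437 = 1311 mol/min; O₂ fed = 1311 × 2.020 = 2648 mol/min.
N₂ fed = 2648 × 79/21 = 9962 mol/min.
Fuel reacted = 0.801 × 437 → ξ = 350 mol/min.
Outlet (n = n₀ + ν ξ):
  C₂H₅OH: 437 − 1(350) = 86.96
  O₂: 2648 − 3(350) = 1598
  N₂: 9962 (inert)
  CO₂: 0 + 2(350) = 700.1
  H₂O: 0 + 3(350) = 1050
Total out = 86.96 + 1598 + 9962 + 700.1 + 1050 = 13400 mol/min.

13400 mol/min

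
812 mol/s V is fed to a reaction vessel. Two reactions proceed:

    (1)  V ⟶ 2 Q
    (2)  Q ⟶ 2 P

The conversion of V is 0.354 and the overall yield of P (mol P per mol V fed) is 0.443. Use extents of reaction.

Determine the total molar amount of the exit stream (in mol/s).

Conversion of V: V consumed = 1ξ₁ = 0.354 × 812 → ξ₁ = 287.4 mol/s.
Yield of P: 2ξ₂ / 812 = 0.443 → ξ₂ = 179.9 mol/s.
Outlet amounts (n = n₀ + Σ ν·ξ):
  V: 812 − 1(287.4) = 524.6
  Q: 0 + 2(287.4) − 1(179.9) = 395
  P: 0 + 2(179.9) = 359.7
Total out = 524.6 + 395 + 359.7 = 1279 mol/s.

1280 mol/s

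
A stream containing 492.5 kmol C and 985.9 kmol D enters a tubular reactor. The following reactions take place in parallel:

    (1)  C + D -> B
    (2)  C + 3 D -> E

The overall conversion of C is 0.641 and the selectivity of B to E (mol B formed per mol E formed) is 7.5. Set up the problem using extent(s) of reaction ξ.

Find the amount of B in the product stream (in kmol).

Conversion of C: C consumed = 0.641 × 492.5 = 315.7 kmol = 1ξ₁ + 1ξ₂.
Selectivity: 1ξ₁ / (1ξ₂) = 7.5 → ξ₁ = 7.5 ξ₂.
Substitute: (1·7.5 + 1) ξ₂ = 315.7 → ξ₂ = 37.14 kmol, ξ₁ = 278.6 kmol.
Outlet amounts (n = n₀ + Σ ν·ξ):
  C: 492.5 − 1(278.6) − 1(37.14) = 176.8
  D: 985.9 − 1(278.6) − 3(37.14) = 595.9
  B: 0 + 1(278.6) = 278.6
  E: 0 + 1(37.14) = 37.14

279 kmol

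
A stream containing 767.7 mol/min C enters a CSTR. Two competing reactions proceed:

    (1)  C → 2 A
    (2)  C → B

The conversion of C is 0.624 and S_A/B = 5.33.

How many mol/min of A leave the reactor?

697 mol/min

Conversion of C: C consumed = 0.624 × 767.7 = 479 mol/min = 1ξ₁ + 1ξ₂.
Selectivity: 2ξ₁ / (1ξ₂) = 5.33 → ξ₁ = 2.665 ξ₂.
Substitute: (1·2.665 + 1) ξ₂ = 479 → ξ₂ = 130.7 mol/min, ξ₁ = 348.3 mol/min.
Outlet amounts (n = n₀ + Σ ν·ξ):
  C: 767.7 − 1(348.3) − 1(130.7) = 288.7
  A: 0 + 2(348.3) = 696.7
  B: 0 + 1(130.7) = 130.7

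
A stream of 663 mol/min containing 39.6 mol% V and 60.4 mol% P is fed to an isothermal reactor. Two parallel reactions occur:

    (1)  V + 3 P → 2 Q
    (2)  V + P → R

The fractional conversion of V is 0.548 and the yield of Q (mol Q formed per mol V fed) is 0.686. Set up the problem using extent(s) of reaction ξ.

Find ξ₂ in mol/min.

Yield of Q: 2ξ₁ / 262.5 = 0.686 → ξ₁ = 90.05 mol/min.
Conversion of V: 1ξ₁ + 1ξ₂ = 0.548 × 262.5 = 143.9 → ξ₂ = 53.82 mol/min.
Outlet amounts (n = n₀ + Σ ν·ξ):
  V: 262.5 − 1(90.05) − 1(53.82) = 118.7
  P: 400.5 − 3(90.05) − 1(53.82) = 76.47
  Q: 0 + 2(90.05) = 180.1
  R: 0 + 1(53.82) = 53.82

ξ₂ = 53.8 mol/min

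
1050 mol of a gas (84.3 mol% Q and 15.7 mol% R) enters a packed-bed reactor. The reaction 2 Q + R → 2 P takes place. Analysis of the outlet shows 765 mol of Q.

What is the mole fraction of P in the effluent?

0.121

For Q: n = n₀ − 2ξ → 765 = 885.1 − 2ξ, giving ξ = 60.07 mol.
Outlet amounts (n = n₀ + ν ξ):
  Q: 885.1 − 2(60.07) = 765
  R: 164.8 − 1(60.07) = 104.8
  P: 0 + 2(60.07) = 120.1
Total out = 989.9 mol; y_P = 120.1 / 989.9 = 0.1214.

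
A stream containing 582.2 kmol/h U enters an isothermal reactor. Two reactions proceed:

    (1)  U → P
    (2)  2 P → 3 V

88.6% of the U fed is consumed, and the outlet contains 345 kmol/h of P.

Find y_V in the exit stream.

Conversion of U: U consumed = 1ξ₁ = 0.886 × 582.2 → ξ₁ = 515.8 kmol/h.
P balance: n_P = 0 + 1ξ₁ − 2ξ₂ = 345 → ξ₂ = (1·515.8 − 345)/2 = 85.41 kmol/h.
Outlet amounts (n = n₀ + Σ ν·ξ):
  U: 582.2 − 1(515.8) = 66.37
  P: 0 + 1(515.8) − 2(85.41) = 345
  V: 0 + 3(85.41) = 256.2
Total out = 667.6 kmol/h; y_V = 256.2 / 667.6 = 0.3838.

0.384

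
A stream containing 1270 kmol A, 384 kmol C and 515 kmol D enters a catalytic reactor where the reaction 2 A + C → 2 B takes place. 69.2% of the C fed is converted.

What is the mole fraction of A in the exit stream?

C reacted = 0.692 × 384 = 265.7 kmol; ν_C = −1, so ξ = 265.7/1 = 265.7 kmol.
Outlet amounts (n = n₀ + ν ξ):
  A: 1270 − 2(265.7) = 738.5
  C: 384 − 1(265.7) = 118.3
  B: 0 + 2(265.7) = 531.5
  D: 515 (inert)
Total out = 1903 kmol; y_A = 738.5 / 1903 = 0.388.

0.388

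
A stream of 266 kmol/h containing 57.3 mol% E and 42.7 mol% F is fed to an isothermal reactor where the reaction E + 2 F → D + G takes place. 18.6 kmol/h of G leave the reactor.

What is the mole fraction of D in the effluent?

0.0752

For G: n = n₀ + 1ξ → 18.6 = 0 + 1ξ, giving ξ = 18.6 kmol/h.
Outlet amounts (n = n₀ + ν ξ):
  E: 152.4 − 1(18.6) = 133.8
  F: 113.6 − 2(18.6) = 76.38
  D: 0 + 1(18.6) = 18.6
  G: 0 + 1(18.6) = 18.6
Total out = 247.4 kmol/h; y_D = 18.6 / 247.4 = 0.07518.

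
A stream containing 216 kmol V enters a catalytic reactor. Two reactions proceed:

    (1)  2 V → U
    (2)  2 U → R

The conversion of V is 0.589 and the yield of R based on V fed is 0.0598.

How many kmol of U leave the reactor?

Conversion of V: V consumed = 2ξ₁ = 0.589 × 216 → ξ₁ = 63.61 kmol.
Yield of R: 1ξ₂ / 216 = 0.0598 → ξ₂ = 12.92 kmol.
Outlet amounts (n = n₀ + Σ ν·ξ):
  V: 216 − 2(63.61) = 88.78
  U: 0 + 1(63.61) − 2(12.92) = 37.78
  R: 0 + 1(12.92) = 12.92

37.8 kmol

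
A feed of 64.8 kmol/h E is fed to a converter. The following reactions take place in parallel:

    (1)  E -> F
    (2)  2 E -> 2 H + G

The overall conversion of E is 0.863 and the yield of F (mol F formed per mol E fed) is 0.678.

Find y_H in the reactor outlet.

Yield of F: 1ξ₁ / 64.8 = 0.678 → ξ₁ = 43.93 kmol/h.
Conversion of E: 1ξ₁ + 2ξ₂ = 0.863 × 64.8 = 55.92 → ξ₂ = 5.994 kmol/h.
Outlet amounts (n = n₀ + Σ ν·ξ):
  E: 64.8 − 1(43.93) − 2(5.994) = 8.878
  F: 0 + 1(43.93) = 43.93
  H: 0 + 2(5.994) = 11.99
  G: 0 + 1(5.994) = 5.994
Total out = 70.79 kmol/h; y_H = 11.99 / 70.79 = 0.1693.

0.169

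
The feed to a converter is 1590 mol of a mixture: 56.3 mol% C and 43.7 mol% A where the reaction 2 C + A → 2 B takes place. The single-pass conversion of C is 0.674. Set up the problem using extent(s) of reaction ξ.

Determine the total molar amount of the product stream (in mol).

C reacted = 0.674 × 895.2 = 603.3 mol; ν_C = −2, so ξ = 603.3/2 = 301.7 mol.
Outlet amounts (n = n₀ + ν ξ):
  C: 895.2 − 2(301.7) = 291.8
  A: 694.8 − 1(301.7) = 393.2
  B: 0 + 2(301.7) = 603.3
Total out = 291.8 + 393.2 + 603.3 = 1288 mol.

1290 mol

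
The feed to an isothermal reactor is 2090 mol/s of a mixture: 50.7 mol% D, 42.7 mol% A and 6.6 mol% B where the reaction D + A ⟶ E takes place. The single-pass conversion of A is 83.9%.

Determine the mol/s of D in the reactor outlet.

311 mol/s

A reacted = 0.839 × 892.4 = 748.7 mol/s; ν_A = −1, so ξ = 748.7/1 = 748.7 mol/s.
Outlet amounts (n = n₀ + ν ξ):
  D: 1060 − 1(748.7) = 310.9
  A: 892.4 − 1(748.7) = 143.7
  E: 0 + 1(748.7) = 748.7
  B: 137.9 (inert)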